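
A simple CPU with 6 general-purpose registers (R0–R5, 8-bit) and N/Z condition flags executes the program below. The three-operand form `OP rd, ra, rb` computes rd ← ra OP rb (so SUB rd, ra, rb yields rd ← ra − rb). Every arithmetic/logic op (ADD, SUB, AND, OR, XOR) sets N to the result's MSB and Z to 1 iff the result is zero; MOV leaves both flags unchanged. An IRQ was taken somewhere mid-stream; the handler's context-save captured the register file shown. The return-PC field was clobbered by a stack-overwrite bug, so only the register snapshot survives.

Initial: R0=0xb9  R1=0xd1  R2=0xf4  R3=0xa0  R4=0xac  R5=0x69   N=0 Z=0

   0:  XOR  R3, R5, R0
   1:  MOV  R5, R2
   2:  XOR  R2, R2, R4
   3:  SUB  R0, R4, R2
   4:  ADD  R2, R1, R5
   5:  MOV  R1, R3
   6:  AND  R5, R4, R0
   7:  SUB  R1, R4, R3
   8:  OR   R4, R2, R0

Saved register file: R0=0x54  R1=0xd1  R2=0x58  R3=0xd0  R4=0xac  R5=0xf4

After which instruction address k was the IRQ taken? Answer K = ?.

K = 3

after  0: R0=0xb9 R1=0xd1 R2=0xf4 R3=0xd0 R4=0xac R5=0x69  N=1 Z=0
after  1: R0=0xb9 R1=0xd1 R2=0xf4 R3=0xd0 R4=0xac R5=0xf4  N=1 Z=0
after  2: R0=0xb9 R1=0xd1 R2=0x58 R3=0xd0 R4=0xac R5=0xf4  N=0 Z=0
after  3: R0=0x54 R1=0xd1 R2=0x58 R3=0xd0 R4=0xac R5=0xf4  N=0 Z=0
-- IRQ taken; context saved, return-PC = 4 --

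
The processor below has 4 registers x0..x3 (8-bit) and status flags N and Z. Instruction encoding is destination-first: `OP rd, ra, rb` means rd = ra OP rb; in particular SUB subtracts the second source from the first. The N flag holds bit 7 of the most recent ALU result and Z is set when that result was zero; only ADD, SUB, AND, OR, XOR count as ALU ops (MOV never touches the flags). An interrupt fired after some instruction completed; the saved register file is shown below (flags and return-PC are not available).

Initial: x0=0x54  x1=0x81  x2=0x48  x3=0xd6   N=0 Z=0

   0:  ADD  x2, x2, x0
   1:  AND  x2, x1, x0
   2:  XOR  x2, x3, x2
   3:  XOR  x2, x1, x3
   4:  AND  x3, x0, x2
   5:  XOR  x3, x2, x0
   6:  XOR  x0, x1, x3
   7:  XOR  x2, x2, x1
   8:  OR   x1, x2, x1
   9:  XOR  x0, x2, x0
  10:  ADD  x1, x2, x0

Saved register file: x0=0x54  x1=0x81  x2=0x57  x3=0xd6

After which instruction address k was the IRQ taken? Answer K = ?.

after  0: x0=0x54 x1=0x81 x2=0x9c x3=0xd6  N=1 Z=0
after  1: x0=0x54 x1=0x81 x2=0x00 x3=0xd6  N=0 Z=1
after  2: x0=0x54 x1=0x81 x2=0xd6 x3=0xd6  N=1 Z=0
after  3: x0=0x54 x1=0x81 x2=0x57 x3=0xd6  N=0 Z=0
-- IRQ taken; context saved, return-PC = 4 --

K = 3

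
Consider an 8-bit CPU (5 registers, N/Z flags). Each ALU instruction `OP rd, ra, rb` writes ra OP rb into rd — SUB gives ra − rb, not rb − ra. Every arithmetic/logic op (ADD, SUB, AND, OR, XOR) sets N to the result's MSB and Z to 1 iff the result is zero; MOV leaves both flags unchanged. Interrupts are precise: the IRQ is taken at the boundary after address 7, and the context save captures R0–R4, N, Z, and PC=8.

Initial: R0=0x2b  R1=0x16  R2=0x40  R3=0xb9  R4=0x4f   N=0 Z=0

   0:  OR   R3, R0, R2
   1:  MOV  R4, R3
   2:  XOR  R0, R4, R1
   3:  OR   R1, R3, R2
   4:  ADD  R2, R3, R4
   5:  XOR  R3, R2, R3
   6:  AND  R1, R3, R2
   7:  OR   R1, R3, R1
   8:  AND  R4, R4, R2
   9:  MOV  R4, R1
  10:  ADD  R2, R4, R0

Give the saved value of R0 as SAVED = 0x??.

SAVED = 0x7d

after  0: R0=0x2b R1=0x16 R2=0x40 R3=0x6b R4=0x4f  N=0 Z=0
after  1: R0=0x2b R1=0x16 R2=0x40 R3=0x6b R4=0x6b  N=0 Z=0
after  2: R0=0x7d R1=0x16 R2=0x40 R3=0x6b R4=0x6b  N=0 Z=0
after  3: R0=0x7d R1=0x6b R2=0x40 R3=0x6b R4=0x6b  N=0 Z=0
after  4: R0=0x7d R1=0x6b R2=0xd6 R3=0x6b R4=0x6b  N=1 Z=0
after  5: R0=0x7d R1=0x6b R2=0xd6 R3=0xbd R4=0x6b  N=1 Z=0
after  6: R0=0x7d R1=0x94 R2=0xd6 R3=0xbd R4=0x6b  N=1 Z=0
after  7: R0=0x7d R1=0xbd R2=0xd6 R3=0xbd R4=0x6b  N=1 Z=0
-- IRQ taken; context saved, return-PC = 8 --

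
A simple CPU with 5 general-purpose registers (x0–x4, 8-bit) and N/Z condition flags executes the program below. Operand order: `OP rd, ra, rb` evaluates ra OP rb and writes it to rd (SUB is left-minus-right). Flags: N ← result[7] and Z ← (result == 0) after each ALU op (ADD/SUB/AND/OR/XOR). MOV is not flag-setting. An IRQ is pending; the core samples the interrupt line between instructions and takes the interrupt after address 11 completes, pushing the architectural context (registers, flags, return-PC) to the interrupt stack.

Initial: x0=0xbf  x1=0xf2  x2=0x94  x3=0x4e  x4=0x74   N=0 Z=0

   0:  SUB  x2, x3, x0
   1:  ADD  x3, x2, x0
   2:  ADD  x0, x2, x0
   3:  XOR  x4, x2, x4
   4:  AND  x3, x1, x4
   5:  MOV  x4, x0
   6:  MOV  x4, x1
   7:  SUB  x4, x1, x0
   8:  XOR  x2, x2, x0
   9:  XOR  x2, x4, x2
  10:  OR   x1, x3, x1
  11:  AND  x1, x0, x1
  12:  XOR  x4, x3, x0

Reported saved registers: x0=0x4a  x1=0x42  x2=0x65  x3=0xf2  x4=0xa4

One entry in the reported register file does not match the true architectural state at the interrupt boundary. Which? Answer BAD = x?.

BAD = x0

after  0: x0=0xbf x1=0xf2 x2=0x8f x3=0x4e x4=0x74  N=1 Z=0
after  1: x0=0xbf x1=0xf2 x2=0x8f x3=0x4e x4=0x74  N=0 Z=0
after  2: x0=0x4e x1=0xf2 x2=0x8f x3=0x4e x4=0x74  N=0 Z=0
after  3: x0=0x4e x1=0xf2 x2=0x8f x3=0x4e x4=0xfb  N=1 Z=0
after  4: x0=0x4e x1=0xf2 x2=0x8f x3=0xf2 x4=0xfb  N=1 Z=0
after  5: x0=0x4e x1=0xf2 x2=0x8f x3=0xf2 x4=0x4e  N=1 Z=0
after  6: x0=0x4e x1=0xf2 x2=0x8f x3=0xf2 x4=0xf2  N=1 Z=0
after  7: x0=0x4e x1=0xf2 x2=0x8f x3=0xf2 x4=0xa4  N=1 Z=0
after  8: x0=0x4e x1=0xf2 x2=0xc1 x3=0xf2 x4=0xa4  N=1 Z=0
after  9: x0=0x4e x1=0xf2 x2=0x65 x3=0xf2 x4=0xa4  N=0 Z=0
after 10: x0=0x4e x1=0xf2 x2=0x65 x3=0xf2 x4=0xa4  N=1 Z=0
after 11: x0=0x4e x1=0x42 x2=0x65 x3=0xf2 x4=0xa4  N=0 Z=0
-- IRQ taken; context saved, return-PC = 12 --
mismatch: x0: reported 0x4a vs actual 0x4e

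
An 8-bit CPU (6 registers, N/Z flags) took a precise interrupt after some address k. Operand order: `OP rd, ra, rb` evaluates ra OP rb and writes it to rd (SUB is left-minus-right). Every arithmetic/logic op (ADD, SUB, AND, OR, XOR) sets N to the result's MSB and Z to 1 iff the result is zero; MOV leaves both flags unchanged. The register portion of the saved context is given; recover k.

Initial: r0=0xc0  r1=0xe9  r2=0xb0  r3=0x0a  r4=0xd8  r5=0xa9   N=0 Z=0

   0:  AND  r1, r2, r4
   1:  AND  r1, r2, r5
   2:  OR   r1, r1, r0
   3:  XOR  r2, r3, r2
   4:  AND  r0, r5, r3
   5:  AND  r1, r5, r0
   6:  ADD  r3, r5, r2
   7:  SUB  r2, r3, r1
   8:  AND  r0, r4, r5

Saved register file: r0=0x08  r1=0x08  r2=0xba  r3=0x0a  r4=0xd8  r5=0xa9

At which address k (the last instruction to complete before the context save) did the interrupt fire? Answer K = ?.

after  0: r0=0xc0 r1=0x90 r2=0xb0 r3=0x0a r4=0xd8 r5=0xa9  N=1 Z=0
after  1: r0=0xc0 r1=0xa0 r2=0xb0 r3=0x0a r4=0xd8 r5=0xa9  N=1 Z=0
after  2: r0=0xc0 r1=0xe0 r2=0xb0 r3=0x0a r4=0xd8 r5=0xa9  N=1 Z=0
after  3: r0=0xc0 r1=0xe0 r2=0xba r3=0x0a r4=0xd8 r5=0xa9  N=1 Z=0
after  4: r0=0x08 r1=0xe0 r2=0xba r3=0x0a r4=0xd8 r5=0xa9  N=0 Z=0
after  5: r0=0x08 r1=0x08 r2=0xba r3=0x0a r4=0xd8 r5=0xa9  N=0 Z=0
-- IRQ taken; context saved, return-PC = 6 --

K = 5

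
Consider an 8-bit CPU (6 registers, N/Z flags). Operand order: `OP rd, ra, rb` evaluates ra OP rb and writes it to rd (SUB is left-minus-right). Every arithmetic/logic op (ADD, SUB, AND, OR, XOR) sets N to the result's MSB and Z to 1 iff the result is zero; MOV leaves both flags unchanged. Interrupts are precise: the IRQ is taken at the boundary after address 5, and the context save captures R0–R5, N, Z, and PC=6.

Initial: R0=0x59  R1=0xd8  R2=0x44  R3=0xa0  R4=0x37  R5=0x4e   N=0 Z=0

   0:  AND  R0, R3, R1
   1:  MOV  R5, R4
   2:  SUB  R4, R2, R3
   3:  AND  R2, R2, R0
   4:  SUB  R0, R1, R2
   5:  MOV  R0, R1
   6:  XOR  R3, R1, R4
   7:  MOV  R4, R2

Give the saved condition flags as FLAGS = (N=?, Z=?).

FLAGS = (N=1, Z=0)

after  0: R0=0x80 R1=0xd8 R2=0x44 R3=0xa0 R4=0x37 R5=0x4e  N=1 Z=0
after  1: R0=0x80 R1=0xd8 R2=0x44 R3=0xa0 R4=0x37 R5=0x37  N=1 Z=0
after  2: R0=0x80 R1=0xd8 R2=0x44 R3=0xa0 R4=0xa4 R5=0x37  N=1 Z=0
after  3: R0=0x80 R1=0xd8 R2=0x00 R3=0xa0 R4=0xa4 R5=0x37  N=0 Z=1
after  4: R0=0xd8 R1=0xd8 R2=0x00 R3=0xa0 R4=0xa4 R5=0x37  N=1 Z=0
after  5: R0=0xd8 R1=0xd8 R2=0x00 R3=0xa0 R4=0xa4 R5=0x37  N=1 Z=0
-- IRQ taken; context saved, return-PC = 6 --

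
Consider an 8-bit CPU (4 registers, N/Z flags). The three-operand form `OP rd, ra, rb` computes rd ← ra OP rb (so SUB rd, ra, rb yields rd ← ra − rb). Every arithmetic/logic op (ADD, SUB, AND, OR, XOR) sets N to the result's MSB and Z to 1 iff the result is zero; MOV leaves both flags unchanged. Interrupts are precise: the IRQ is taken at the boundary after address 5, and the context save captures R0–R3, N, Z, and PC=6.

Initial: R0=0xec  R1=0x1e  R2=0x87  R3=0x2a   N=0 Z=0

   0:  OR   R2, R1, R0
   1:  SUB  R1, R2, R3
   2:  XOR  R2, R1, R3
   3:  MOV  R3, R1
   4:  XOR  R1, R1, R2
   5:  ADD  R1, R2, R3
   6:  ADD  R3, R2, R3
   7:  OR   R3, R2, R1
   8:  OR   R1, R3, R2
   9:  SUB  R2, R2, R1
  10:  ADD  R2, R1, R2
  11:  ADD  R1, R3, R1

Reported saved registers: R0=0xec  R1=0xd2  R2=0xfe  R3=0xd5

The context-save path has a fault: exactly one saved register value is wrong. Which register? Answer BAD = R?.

after  0: R0=0xec R1=0x1e R2=0xfe R3=0x2a  N=1 Z=0
after  1: R0=0xec R1=0xd4 R2=0xfe R3=0x2a  N=1 Z=0
after  2: R0=0xec R1=0xd4 R2=0xfe R3=0x2a  N=1 Z=0
after  3: R0=0xec R1=0xd4 R2=0xfe R3=0xd4  N=1 Z=0
after  4: R0=0xec R1=0x2a R2=0xfe R3=0xd4  N=0 Z=0
after  5: R0=0xec R1=0xd2 R2=0xfe R3=0xd4  N=1 Z=0
-- IRQ taken; context saved, return-PC = 6 --
mismatch: R3: reported 0xd5 vs actual 0xd4

BAD = R3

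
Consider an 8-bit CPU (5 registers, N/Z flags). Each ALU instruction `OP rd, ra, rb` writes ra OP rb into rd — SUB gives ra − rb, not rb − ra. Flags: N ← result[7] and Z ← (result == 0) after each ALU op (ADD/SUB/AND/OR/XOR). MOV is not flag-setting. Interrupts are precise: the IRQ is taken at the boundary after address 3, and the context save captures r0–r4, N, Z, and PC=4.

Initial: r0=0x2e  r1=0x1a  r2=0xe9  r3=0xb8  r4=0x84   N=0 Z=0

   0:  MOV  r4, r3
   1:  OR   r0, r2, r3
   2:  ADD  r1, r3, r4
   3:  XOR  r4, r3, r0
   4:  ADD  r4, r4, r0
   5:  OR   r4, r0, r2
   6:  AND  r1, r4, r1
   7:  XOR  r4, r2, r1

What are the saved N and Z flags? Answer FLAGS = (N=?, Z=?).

FLAGS = (N=0, Z=0)

after  0: r0=0x2e r1=0x1a r2=0xe9 r3=0xb8 r4=0xb8  N=0 Z=0
after  1: r0=0xf9 r1=0x1a r2=0xe9 r3=0xb8 r4=0xb8  N=1 Z=0
after  2: r0=0xf9 r1=0x70 r2=0xe9 r3=0xb8 r4=0xb8  N=0 Z=0
after  3: r0=0xf9 r1=0x70 r2=0xe9 r3=0xb8 r4=0x41  N=0 Z=0
-- IRQ taken; context saved, return-PC = 4 --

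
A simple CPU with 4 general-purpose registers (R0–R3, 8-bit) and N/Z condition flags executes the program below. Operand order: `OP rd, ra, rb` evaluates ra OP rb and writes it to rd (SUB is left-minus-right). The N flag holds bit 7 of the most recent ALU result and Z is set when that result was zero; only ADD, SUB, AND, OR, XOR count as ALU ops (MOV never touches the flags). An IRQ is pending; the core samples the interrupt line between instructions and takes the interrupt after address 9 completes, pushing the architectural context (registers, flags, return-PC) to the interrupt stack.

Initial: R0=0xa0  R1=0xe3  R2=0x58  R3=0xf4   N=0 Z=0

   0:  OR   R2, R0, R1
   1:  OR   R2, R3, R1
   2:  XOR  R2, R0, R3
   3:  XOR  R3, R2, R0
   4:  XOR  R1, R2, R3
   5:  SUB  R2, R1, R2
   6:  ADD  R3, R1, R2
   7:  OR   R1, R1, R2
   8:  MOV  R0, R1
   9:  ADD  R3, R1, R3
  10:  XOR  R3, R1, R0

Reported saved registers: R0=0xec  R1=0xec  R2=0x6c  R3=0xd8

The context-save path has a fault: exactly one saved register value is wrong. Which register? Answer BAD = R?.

after  0: R0=0xa0 R1=0xe3 R2=0xe3 R3=0xf4  N=1 Z=0
after  1: R0=0xa0 R1=0xe3 R2=0xf7 R3=0xf4  N=1 Z=0
after  2: R0=0xa0 R1=0xe3 R2=0x54 R3=0xf4  N=0 Z=0
after  3: R0=0xa0 R1=0xe3 R2=0x54 R3=0xf4  N=1 Z=0
after  4: R0=0xa0 R1=0xa0 R2=0x54 R3=0xf4  N=1 Z=0
after  5: R0=0xa0 R1=0xa0 R2=0x4c R3=0xf4  N=0 Z=0
after  6: R0=0xa0 R1=0xa0 R2=0x4c R3=0xec  N=1 Z=0
after  7: R0=0xa0 R1=0xec R2=0x4c R3=0xec  N=1 Z=0
after  8: R0=0xec R1=0xec R2=0x4c R3=0xec  N=1 Z=0
after  9: R0=0xec R1=0xec R2=0x4c R3=0xd8  N=1 Z=0
-- IRQ taken; context saved, return-PC = 10 --
mismatch: R2: reported 0x6c vs actual 0x4c

BAD = R2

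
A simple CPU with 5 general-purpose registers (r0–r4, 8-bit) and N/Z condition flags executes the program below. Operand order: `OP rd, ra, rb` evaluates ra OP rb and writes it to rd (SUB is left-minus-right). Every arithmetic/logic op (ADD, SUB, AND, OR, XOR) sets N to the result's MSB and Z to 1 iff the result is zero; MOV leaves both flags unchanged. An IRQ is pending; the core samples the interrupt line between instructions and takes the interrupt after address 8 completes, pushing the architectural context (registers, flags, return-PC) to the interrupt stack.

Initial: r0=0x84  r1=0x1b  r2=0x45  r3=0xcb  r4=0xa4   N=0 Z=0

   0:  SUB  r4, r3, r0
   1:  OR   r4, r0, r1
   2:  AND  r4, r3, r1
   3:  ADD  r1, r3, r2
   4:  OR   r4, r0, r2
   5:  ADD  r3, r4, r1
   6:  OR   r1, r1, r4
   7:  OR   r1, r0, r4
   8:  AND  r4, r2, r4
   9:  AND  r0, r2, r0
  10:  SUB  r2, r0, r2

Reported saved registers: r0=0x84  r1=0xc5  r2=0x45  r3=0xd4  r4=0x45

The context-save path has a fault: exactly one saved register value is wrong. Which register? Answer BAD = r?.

after  0: r0=0x84 r1=0x1b r2=0x45 r3=0xcb r4=0x47  N=0 Z=0
after  1: r0=0x84 r1=0x1b r2=0x45 r3=0xcb r4=0x9f  N=1 Z=0
after  2: r0=0x84 r1=0x1b r2=0x45 r3=0xcb r4=0x0b  N=0 Z=0
after  3: r0=0x84 r1=0x10 r2=0x45 r3=0xcb r4=0x0b  N=0 Z=0
after  4: r0=0x84 r1=0x10 r2=0x45 r3=0xcb r4=0xc5  N=1 Z=0
after  5: r0=0x84 r1=0x10 r2=0x45 r3=0xd5 r4=0xc5  N=1 Z=0
after  6: r0=0x84 r1=0xd5 r2=0x45 r3=0xd5 r4=0xc5  N=1 Z=0
after  7: r0=0x84 r1=0xc5 r2=0x45 r3=0xd5 r4=0xc5  N=1 Z=0
after  8: r0=0x84 r1=0xc5 r2=0x45 r3=0xd5 r4=0x45  N=0 Z=0
-- IRQ taken; context saved, return-PC = 9 --
mismatch: r3: reported 0xd4 vs actual 0xd5

BAD = r3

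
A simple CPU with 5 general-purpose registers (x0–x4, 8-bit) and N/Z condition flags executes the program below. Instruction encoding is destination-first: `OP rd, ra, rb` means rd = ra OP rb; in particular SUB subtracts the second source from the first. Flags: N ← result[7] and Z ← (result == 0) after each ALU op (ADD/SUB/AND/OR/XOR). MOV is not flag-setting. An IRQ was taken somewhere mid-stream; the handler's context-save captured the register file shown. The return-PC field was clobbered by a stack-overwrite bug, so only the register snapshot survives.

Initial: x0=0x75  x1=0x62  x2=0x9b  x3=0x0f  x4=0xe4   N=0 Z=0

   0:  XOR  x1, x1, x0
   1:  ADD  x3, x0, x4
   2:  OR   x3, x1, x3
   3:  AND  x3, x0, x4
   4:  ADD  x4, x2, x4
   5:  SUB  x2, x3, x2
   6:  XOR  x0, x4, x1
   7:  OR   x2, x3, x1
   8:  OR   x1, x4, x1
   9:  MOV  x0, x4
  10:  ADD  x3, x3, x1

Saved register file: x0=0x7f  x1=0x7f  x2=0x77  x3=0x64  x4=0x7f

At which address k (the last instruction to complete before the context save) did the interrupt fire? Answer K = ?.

K = 9

after  0: x0=0x75 x1=0x17 x2=0x9b x3=0x0f x4=0xe4  N=0 Z=0
after  1: x0=0x75 x1=0x17 x2=0x9b x3=0x59 x4=0xe4  N=0 Z=0
after  2: x0=0x75 x1=0x17 x2=0x9b x3=0x5f x4=0xe4  N=0 Z=0
after  3: x0=0x75 x1=0x17 x2=0x9b x3=0x64 x4=0xe4  N=0 Z=0
after  4: x0=0x75 x1=0x17 x2=0x9b x3=0x64 x4=0x7f  N=0 Z=0
after  5: x0=0x75 x1=0x17 x2=0xc9 x3=0x64 x4=0x7f  N=1 Z=0
after  6: x0=0x68 x1=0x17 x2=0xc9 x3=0x64 x4=0x7f  N=0 Z=0
after  7: x0=0x68 x1=0x17 x2=0x77 x3=0x64 x4=0x7f  N=0 Z=0
after  8: x0=0x68 x1=0x7f x2=0x77 x3=0x64 x4=0x7f  N=0 Z=0
after  9: x0=0x7f x1=0x7f x2=0x77 x3=0x64 x4=0x7f  N=0 Z=0
-- IRQ taken; context saved, return-PC = 10 --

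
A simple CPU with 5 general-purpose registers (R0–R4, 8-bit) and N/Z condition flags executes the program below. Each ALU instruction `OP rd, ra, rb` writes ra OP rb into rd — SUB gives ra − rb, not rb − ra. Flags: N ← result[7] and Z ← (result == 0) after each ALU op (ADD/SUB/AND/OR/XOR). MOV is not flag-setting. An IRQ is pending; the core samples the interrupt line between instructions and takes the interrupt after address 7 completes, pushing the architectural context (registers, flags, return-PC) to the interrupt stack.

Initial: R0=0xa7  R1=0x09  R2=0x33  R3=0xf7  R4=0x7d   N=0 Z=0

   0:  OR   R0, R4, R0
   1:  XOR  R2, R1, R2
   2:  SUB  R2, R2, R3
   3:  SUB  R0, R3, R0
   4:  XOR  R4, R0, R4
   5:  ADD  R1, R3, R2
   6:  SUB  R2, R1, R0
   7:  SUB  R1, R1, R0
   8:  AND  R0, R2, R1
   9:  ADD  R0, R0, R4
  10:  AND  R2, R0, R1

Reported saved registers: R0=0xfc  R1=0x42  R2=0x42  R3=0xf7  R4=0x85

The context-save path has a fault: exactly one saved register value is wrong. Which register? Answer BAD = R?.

BAD = R0

after  0: R0=0xff R1=0x09 R2=0x33 R3=0xf7 R4=0x7d  N=1 Z=0
after  1: R0=0xff R1=0x09 R2=0x3a R3=0xf7 R4=0x7d  N=0 Z=0
after  2: R0=0xff R1=0x09 R2=0x43 R3=0xf7 R4=0x7d  N=0 Z=0
after  3: R0=0xf8 R1=0x09 R2=0x43 R3=0xf7 R4=0x7d  N=1 Z=0
after  4: R0=0xf8 R1=0x09 R2=0x43 R3=0xf7 R4=0x85  N=1 Z=0
after  5: R0=0xf8 R1=0x3a R2=0x43 R3=0xf7 R4=0x85  N=0 Z=0
after  6: R0=0xf8 R1=0x3a R2=0x42 R3=0xf7 R4=0x85  N=0 Z=0
after  7: R0=0xf8 R1=0x42 R2=0x42 R3=0xf7 R4=0x85  N=0 Z=0
-- IRQ taken; context saved, return-PC = 8 --
mismatch: R0: reported 0xfc vs actual 0xf8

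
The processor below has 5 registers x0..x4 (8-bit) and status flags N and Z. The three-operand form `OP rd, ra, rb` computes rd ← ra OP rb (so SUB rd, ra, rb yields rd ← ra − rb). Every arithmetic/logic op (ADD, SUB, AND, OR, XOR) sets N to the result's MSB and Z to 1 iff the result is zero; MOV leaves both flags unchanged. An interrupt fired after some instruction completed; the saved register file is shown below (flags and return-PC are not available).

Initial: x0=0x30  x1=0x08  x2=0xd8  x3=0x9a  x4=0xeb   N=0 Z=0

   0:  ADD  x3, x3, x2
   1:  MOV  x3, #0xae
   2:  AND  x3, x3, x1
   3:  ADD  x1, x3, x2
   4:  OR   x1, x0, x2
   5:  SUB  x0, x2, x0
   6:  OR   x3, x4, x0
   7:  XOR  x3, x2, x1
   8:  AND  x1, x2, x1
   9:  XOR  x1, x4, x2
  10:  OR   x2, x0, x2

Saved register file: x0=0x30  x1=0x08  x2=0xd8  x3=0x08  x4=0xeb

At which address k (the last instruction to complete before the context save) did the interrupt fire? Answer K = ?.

after  0: x0=0x30 x1=0x08 x2=0xd8 x3=0x72 x4=0xeb  N=0 Z=0
after  1: x0=0x30 x1=0x08 x2=0xd8 x3=0xae x4=0xeb  N=0 Z=0
after  2: x0=0x30 x1=0x08 x2=0xd8 x3=0x08 x4=0xeb  N=0 Z=0
-- IRQ taken; context saved, return-PC = 3 --

K = 2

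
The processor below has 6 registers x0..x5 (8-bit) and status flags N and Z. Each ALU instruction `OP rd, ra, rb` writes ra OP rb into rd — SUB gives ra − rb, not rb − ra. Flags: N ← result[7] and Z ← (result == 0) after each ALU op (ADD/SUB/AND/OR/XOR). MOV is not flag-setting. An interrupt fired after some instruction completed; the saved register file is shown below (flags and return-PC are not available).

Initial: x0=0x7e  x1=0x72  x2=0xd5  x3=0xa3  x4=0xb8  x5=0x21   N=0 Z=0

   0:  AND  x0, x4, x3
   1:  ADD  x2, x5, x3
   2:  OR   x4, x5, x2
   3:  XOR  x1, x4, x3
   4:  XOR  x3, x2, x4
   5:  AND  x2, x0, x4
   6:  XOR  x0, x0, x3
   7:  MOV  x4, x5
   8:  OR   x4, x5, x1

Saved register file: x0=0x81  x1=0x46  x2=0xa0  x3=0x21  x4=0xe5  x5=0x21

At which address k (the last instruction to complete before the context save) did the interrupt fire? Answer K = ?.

K = 6

after  0: x0=0xa0 x1=0x72 x2=0xd5 x3=0xa3 x4=0xb8 x5=0x21  N=1 Z=0
after  1: x0=0xa0 x1=0x72 x2=0xc4 x3=0xa3 x4=0xb8 x5=0x21  N=1 Z=0
after  2: x0=0xa0 x1=0x72 x2=0xc4 x3=0xa3 x4=0xe5 x5=0x21  N=1 Z=0
after  3: x0=0xa0 x1=0x46 x2=0xc4 x3=0xa3 x4=0xe5 x5=0x21  N=0 Z=0
after  4: x0=0xa0 x1=0x46 x2=0xc4 x3=0x21 x4=0xe5 x5=0x21  N=0 Z=0
after  5: x0=0xa0 x1=0x46 x2=0xa0 x3=0x21 x4=0xe5 x5=0x21  N=1 Z=0
after  6: x0=0x81 x1=0x46 x2=0xa0 x3=0x21 x4=0xe5 x5=0x21  N=1 Z=0
-- IRQ taken; context saved, return-PC = 7 --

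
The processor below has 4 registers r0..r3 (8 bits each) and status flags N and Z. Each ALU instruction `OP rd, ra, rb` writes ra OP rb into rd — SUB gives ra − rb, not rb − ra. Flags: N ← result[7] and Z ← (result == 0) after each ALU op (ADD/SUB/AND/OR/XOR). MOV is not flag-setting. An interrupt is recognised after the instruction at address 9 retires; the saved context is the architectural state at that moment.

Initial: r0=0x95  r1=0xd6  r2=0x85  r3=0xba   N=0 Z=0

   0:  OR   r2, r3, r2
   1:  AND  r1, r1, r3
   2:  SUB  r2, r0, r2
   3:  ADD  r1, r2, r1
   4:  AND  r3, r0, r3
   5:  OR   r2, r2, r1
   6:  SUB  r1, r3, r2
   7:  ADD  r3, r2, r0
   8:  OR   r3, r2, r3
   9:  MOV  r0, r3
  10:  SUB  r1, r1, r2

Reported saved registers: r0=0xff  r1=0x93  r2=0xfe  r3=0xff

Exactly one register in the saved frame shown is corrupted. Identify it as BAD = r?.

BAD = r1

after  0: r0=0x95 r1=0xd6 r2=0xbf r3=0xba  N=1 Z=0
after  1: r0=0x95 r1=0x92 r2=0xbf r3=0xba  N=1 Z=0
after  2: r0=0x95 r1=0x92 r2=0xd6 r3=0xba  N=1 Z=0
after  3: r0=0x95 r1=0x68 r2=0xd6 r3=0xba  N=0 Z=0
after  4: r0=0x95 r1=0x68 r2=0xd6 r3=0x90  N=1 Z=0
after  5: r0=0x95 r1=0x68 r2=0xfe r3=0x90  N=1 Z=0
after  6: r0=0x95 r1=0x92 r2=0xfe r3=0x90  N=1 Z=0
after  7: r0=0x95 r1=0x92 r2=0xfe r3=0x93  N=1 Z=0
after  8: r0=0x95 r1=0x92 r2=0xfe r3=0xff  N=1 Z=0
after  9: r0=0xff r1=0x92 r2=0xfe r3=0xff  N=1 Z=0
-- IRQ taken; context saved, return-PC = 10 --
mismatch: r1: reported 0x93 vs actual 0x92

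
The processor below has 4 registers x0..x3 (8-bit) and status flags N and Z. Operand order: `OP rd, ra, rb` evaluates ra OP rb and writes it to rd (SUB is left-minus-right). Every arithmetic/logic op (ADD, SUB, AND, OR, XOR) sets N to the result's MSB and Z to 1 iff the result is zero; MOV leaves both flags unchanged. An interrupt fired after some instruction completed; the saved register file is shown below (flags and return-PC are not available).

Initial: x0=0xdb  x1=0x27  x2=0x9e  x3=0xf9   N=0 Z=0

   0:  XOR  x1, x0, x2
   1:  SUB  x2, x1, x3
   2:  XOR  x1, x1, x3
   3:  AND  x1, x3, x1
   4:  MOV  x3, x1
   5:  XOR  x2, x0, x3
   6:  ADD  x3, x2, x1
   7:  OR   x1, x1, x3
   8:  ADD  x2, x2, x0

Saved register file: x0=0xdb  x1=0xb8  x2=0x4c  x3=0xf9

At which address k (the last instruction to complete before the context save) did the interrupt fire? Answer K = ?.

K = 3

after  0: x0=0xdb x1=0x45 x2=0x9e x3=0xf9  N=0 Z=0
after  1: x0=0xdb x1=0x45 x2=0x4c x3=0xf9  N=0 Z=0
after  2: x0=0xdb x1=0xbc x2=0x4c x3=0xf9  N=1 Z=0
after  3: x0=0xdb x1=0xb8 x2=0x4c x3=0xf9  N=1 Z=0
-- IRQ taken; context saved, return-PC = 4 --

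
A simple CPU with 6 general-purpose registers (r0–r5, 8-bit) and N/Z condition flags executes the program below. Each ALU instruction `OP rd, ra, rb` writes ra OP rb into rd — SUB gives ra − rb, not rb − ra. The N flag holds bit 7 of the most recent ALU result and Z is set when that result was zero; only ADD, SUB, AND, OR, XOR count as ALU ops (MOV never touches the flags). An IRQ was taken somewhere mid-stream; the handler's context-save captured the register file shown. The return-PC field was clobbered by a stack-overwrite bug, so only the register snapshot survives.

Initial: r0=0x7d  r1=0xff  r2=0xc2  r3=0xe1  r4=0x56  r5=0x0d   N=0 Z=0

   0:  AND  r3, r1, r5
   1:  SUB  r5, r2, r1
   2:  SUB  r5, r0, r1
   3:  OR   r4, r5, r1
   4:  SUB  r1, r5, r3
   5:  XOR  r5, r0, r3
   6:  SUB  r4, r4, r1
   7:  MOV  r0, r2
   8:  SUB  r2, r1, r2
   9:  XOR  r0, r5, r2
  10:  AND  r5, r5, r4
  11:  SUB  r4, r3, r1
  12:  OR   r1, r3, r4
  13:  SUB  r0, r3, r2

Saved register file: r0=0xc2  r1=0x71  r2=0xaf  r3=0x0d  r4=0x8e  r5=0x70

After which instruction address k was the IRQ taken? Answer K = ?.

K = 8

after  0: r0=0x7d r1=0xff r2=0xc2 r3=0x0d r4=0x56 r5=0x0d  N=0 Z=0
after  1: r0=0x7d r1=0xff r2=0xc2 r3=0x0d r4=0x56 r5=0xc3  N=1 Z=0
after  2: r0=0x7d r1=0xff r2=0xc2 r3=0x0d r4=0x56 r5=0x7e  N=0 Z=0
after  3: r0=0x7d r1=0xff r2=0xc2 r3=0x0d r4=0xff r5=0x7e  N=1 Z=0
after  4: r0=0x7d r1=0x71 r2=0xc2 r3=0x0d r4=0xff r5=0x7e  N=0 Z=0
after  5: r0=0x7d r1=0x71 r2=0xc2 r3=0x0d r4=0xff r5=0x70  N=0 Z=0
after  6: r0=0x7d r1=0x71 r2=0xc2 r3=0x0d r4=0x8e r5=0x70  N=1 Z=0
after  7: r0=0xc2 r1=0x71 r2=0xc2 r3=0x0d r4=0x8e r5=0x70  N=1 Z=0
after  8: r0=0xc2 r1=0x71 r2=0xaf r3=0x0d r4=0x8e r5=0x70  N=1 Z=0
-- IRQ taken; context saved, return-PC = 9 --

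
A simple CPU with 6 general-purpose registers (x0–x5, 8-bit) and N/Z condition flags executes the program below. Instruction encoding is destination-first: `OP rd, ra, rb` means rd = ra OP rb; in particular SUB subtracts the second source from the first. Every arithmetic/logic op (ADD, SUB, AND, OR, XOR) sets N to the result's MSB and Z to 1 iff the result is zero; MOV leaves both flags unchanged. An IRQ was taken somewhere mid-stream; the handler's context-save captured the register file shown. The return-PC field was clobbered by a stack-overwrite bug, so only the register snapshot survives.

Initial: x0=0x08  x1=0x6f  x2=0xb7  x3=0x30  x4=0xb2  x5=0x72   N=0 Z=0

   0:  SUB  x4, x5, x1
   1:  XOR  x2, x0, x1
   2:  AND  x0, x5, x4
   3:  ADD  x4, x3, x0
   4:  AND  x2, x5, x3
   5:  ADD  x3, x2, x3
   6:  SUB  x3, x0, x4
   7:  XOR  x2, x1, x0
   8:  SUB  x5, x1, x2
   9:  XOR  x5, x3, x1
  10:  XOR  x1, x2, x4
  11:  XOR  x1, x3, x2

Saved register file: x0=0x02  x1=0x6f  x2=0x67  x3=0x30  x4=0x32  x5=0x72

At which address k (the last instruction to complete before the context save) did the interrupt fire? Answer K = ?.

K = 3

after  0: x0=0x08 x1=0x6f x2=0xb7 x3=0x30 x4=0x03 x5=0x72  N=0 Z=0
after  1: x0=0x08 x1=0x6f x2=0x67 x3=0x30 x4=0x03 x5=0x72  N=0 Z=0
after  2: x0=0x02 x1=0x6f x2=0x67 x3=0x30 x4=0x03 x5=0x72  N=0 Z=0
after  3: x0=0x02 x1=0x6f x2=0x67 x3=0x30 x4=0x32 x5=0x72  N=0 Z=0
-- IRQ taken; context saved, return-PC = 4 --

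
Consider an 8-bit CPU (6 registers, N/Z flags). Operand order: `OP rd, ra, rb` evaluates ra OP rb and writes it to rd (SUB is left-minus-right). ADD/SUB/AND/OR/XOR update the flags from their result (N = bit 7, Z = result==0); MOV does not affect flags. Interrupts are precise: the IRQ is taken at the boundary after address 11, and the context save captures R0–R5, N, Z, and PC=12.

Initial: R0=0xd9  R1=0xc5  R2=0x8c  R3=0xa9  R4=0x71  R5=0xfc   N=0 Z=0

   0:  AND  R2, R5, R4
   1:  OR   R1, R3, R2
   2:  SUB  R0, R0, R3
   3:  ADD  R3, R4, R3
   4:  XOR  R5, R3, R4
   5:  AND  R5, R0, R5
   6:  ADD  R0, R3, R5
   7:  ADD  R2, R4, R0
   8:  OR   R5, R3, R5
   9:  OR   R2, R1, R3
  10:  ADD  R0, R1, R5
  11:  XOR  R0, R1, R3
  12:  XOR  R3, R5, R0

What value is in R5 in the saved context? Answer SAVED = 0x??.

after  0: R0=0xd9 R1=0xc5 R2=0x70 R3=0xa9 R4=0x71 R5=0xfc  N=0 Z=0
after  1: R0=0xd9 R1=0xf9 R2=0x70 R3=0xa9 R4=0x71 R5=0xfc  N=1 Z=0
after  2: R0=0x30 R1=0xf9 R2=0x70 R3=0xa9 R4=0x71 R5=0xfc  N=0 Z=0
after  3: R0=0x30 R1=0xf9 R2=0x70 R3=0x1a R4=0x71 R5=0xfc  N=0 Z=0
after  4: R0=0x30 R1=0xf9 R2=0x70 R3=0x1a R4=0x71 R5=0x6b  N=0 Z=0
after  5: R0=0x30 R1=0xf9 R2=0x70 R3=0x1a R4=0x71 R5=0x20  N=0 Z=0
after  6: R0=0x3a R1=0xf9 R2=0x70 R3=0x1a R4=0x71 R5=0x20  N=0 Z=0
after  7: R0=0x3a R1=0xf9 R2=0xab R3=0x1a R4=0x71 R5=0x20  N=1 Z=0
after  8: R0=0x3a R1=0xf9 R2=0xab R3=0x1a R4=0x71 R5=0x3a  N=0 Z=0
after  9: R0=0x3a R1=0xf9 R2=0xfb R3=0x1a R4=0x71 R5=0x3a  N=1 Z=0
after 10: R0=0x33 R1=0xf9 R2=0xfb R3=0x1a R4=0x71 R5=0x3a  N=0 Z=0
after 11: R0=0xe3 R1=0xf9 R2=0xfb R3=0x1a R4=0x71 R5=0x3a  N=1 Z=0
-- IRQ taken; context saved, return-PC = 12 --

SAVED = 0x3a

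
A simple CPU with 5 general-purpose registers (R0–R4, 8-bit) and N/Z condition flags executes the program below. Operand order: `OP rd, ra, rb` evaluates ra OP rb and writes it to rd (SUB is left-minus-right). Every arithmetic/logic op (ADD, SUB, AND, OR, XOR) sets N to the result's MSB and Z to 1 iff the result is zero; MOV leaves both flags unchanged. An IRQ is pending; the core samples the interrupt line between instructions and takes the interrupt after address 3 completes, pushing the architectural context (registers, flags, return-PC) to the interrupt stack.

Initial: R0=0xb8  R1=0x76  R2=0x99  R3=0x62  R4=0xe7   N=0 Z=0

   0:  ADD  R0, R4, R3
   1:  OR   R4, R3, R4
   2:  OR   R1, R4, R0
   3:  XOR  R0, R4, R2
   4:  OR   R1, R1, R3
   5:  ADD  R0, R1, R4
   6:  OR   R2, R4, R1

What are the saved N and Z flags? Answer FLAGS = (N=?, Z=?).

FLAGS = (N=0, Z=0)

after  0: R0=0x49 R1=0x76 R2=0x99 R3=0x62 R4=0xe7  N=0 Z=0
after  1: R0=0x49 R1=0x76 R2=0x99 R3=0x62 R4=0xe7  N=1 Z=0
after  2: R0=0x49 R1=0xef R2=0x99 R3=0x62 R4=0xe7  N=1 Z=0
after  3: R0=0x7e R1=0xef R2=0x99 R3=0x62 R4=0xe7  N=0 Z=0
-- IRQ taken; context saved, return-PC = 4 --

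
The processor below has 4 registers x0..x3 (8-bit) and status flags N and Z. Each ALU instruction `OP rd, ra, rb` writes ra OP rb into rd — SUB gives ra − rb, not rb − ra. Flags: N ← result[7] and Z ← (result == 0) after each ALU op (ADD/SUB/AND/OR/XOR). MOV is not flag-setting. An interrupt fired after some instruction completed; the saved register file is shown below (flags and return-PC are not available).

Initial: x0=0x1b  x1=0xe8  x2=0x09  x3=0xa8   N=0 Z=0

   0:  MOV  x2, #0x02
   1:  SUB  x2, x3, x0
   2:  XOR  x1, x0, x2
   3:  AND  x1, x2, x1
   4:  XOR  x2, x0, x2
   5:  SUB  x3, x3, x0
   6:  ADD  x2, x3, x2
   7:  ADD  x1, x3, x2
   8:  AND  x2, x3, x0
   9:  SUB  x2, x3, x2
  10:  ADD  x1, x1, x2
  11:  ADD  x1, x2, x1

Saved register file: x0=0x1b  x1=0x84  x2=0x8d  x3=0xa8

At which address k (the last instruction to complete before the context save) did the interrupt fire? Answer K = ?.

after  0: x0=0x1b x1=0xe8 x2=0x02 x3=0xa8  N=0 Z=0
after  1: x0=0x1b x1=0xe8 x2=0x8d x3=0xa8  N=1 Z=0
after  2: x0=0x1b x1=0x96 x2=0x8d x3=0xa8  N=1 Z=0
after  3: x0=0x1b x1=0x84 x2=0x8d x3=0xa8  N=1 Z=0
-- IRQ taken; context saved, return-PC = 4 --

K = 3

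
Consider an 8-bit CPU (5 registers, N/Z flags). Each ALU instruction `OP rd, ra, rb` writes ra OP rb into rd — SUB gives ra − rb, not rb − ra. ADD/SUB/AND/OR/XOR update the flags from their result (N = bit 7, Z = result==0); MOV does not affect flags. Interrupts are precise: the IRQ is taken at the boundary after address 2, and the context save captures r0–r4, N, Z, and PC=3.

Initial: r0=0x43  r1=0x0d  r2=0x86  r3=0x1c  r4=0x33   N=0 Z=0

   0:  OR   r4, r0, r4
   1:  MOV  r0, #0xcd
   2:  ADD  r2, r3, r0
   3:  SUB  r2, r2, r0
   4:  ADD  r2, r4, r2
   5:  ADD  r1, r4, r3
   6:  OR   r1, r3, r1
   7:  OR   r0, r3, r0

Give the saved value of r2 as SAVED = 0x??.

after  0: r0=0x43 r1=0x0d r2=0x86 r3=0x1c r4=0x73  N=0 Z=0
after  1: r0=0xcd r1=0x0d r2=0x86 r3=0x1c r4=0x73  N=0 Z=0
after  2: r0=0xcd r1=0x0d r2=0xe9 r3=0x1c r4=0x73  N=1 Z=0
-- IRQ taken; context saved, return-PC = 3 --

SAVED = 0xe9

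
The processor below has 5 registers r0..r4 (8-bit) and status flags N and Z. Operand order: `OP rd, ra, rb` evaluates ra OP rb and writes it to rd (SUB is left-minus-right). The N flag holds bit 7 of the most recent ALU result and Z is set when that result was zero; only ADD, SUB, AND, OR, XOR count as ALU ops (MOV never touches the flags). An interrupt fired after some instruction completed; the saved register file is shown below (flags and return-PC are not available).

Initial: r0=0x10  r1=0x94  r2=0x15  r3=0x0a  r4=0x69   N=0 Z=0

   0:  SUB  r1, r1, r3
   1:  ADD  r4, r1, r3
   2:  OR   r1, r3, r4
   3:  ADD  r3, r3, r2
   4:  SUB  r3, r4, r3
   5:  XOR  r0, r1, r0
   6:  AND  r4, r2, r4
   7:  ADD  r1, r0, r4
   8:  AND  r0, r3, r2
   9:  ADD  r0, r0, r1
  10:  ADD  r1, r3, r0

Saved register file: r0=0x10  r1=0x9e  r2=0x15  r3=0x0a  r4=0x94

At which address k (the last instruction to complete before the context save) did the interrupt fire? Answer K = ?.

K = 2

after  0: r0=0x10 r1=0x8a r2=0x15 r3=0x0a r4=0x69  N=1 Z=0
after  1: r0=0x10 r1=0x8a r2=0x15 r3=0x0a r4=0x94  N=1 Z=0
after  2: r0=0x10 r1=0x9e r2=0x15 r3=0x0a r4=0x94  N=1 Z=0
-- IRQ taken; context saved, return-PC = 3 --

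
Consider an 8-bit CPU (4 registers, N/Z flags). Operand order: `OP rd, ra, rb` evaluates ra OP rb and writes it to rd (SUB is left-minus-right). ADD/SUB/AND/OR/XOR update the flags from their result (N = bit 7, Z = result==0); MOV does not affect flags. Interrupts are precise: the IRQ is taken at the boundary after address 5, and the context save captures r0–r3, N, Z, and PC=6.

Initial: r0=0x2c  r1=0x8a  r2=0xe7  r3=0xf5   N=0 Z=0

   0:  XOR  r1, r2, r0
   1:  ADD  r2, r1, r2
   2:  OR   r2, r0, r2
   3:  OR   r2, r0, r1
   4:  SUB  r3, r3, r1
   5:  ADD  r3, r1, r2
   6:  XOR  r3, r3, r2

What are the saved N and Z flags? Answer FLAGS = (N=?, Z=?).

after  0: r0=0x2c r1=0xcb r2=0xe7 r3=0xf5  N=1 Z=0
after  1: r0=0x2c r1=0xcb r2=0xb2 r3=0xf5  N=1 Z=0
after  2: r0=0x2c r1=0xcb r2=0xbe r3=0xf5  N=1 Z=0
after  3: r0=0x2c r1=0xcb r2=0xef r3=0xf5  N=1 Z=0
after  4: r0=0x2c r1=0xcb r2=0xef r3=0x2a  N=0 Z=0
after  5: r0=0x2c r1=0xcb r2=0xef r3=0xba  N=1 Z=0
-- IRQ taken; context saved, return-PC = 6 --

FLAGS = (N=1, Z=0)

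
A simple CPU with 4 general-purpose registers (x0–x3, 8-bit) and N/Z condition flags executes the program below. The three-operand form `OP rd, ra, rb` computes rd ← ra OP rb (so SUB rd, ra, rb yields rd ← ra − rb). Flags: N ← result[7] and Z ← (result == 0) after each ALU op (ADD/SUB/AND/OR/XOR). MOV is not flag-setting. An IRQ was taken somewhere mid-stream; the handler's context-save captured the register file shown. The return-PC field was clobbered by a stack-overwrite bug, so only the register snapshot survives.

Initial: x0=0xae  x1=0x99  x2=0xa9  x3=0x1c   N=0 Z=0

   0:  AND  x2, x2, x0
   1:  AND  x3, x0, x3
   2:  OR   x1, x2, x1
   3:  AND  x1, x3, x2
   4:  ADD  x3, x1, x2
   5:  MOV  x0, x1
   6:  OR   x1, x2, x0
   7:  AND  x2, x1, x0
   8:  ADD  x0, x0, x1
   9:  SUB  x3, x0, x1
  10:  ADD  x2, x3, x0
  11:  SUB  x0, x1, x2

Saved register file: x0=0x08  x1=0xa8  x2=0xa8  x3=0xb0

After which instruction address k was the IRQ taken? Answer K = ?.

after  0: x0=0xae x1=0x99 x2=0xa8 x3=0x1c  N=1 Z=0
after  1: x0=0xae x1=0x99 x2=0xa8 x3=0x0c  N=0 Z=0
after  2: x0=0xae x1=0xb9 x2=0xa8 x3=0x0c  N=1 Z=0
after  3: x0=0xae x1=0x08 x2=0xa8 x3=0x0c  N=0 Z=0
after  4: x0=0xae x1=0x08 x2=0xa8 x3=0xb0  N=1 Z=0
after  5: x0=0x08 x1=0x08 x2=0xa8 x3=0xb0  N=1 Z=0
after  6: x0=0x08 x1=0xa8 x2=0xa8 x3=0xb0  N=1 Z=0
-- IRQ taken; context saved, return-PC = 7 --

K = 6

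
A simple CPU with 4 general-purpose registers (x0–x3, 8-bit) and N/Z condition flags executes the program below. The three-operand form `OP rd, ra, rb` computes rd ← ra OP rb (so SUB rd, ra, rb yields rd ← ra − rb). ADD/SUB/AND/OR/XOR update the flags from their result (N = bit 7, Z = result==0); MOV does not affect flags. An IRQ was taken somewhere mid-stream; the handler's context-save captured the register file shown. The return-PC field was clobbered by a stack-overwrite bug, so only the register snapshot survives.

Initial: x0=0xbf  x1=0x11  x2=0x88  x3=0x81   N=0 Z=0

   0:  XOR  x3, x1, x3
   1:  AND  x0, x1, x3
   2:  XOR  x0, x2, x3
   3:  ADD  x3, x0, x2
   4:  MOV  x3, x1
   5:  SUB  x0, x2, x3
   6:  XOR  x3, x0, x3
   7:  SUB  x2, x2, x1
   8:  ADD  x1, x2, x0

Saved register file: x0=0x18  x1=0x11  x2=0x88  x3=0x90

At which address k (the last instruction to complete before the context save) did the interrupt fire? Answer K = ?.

after  0: x0=0xbf x1=0x11 x2=0x88 x3=0x90  N=1 Z=0
after  1: x0=0x10 x1=0x11 x2=0x88 x3=0x90  N=0 Z=0
after  2: x0=0x18 x1=0x11 x2=0x88 x3=0x90  N=0 Z=0
-- IRQ taken; context saved, return-PC = 3 --

K = 2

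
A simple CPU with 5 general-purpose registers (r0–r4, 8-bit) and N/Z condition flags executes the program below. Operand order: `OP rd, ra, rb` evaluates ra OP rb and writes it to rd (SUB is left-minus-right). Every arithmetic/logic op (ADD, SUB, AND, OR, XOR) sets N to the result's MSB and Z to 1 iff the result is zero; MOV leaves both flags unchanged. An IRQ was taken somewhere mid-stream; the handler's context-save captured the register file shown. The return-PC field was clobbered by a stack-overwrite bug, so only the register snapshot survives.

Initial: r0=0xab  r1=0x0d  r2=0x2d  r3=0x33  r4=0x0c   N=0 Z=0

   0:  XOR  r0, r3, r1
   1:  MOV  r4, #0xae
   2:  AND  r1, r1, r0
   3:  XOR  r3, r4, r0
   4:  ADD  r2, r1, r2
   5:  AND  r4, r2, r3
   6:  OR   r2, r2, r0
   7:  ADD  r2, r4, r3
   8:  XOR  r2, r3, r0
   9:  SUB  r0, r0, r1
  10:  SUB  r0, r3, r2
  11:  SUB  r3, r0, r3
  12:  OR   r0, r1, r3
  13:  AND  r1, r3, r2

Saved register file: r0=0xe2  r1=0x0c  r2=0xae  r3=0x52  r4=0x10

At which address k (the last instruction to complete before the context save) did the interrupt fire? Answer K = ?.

after  0: r0=0x3e r1=0x0d r2=0x2d r3=0x33 r4=0x0c  N=0 Z=0
after  1: r0=0x3e r1=0x0d r2=0x2d r3=0x33 r4=0xae  N=0 Z=0
after  2: r0=0x3e r1=0x0c r2=0x2d r3=0x33 r4=0xae  N=0 Z=0
after  3: r0=0x3e r1=0x0c r2=0x2d r3=0x90 r4=0xae  N=1 Z=0
after  4: r0=0x3e r1=0x0c r2=0x39 r3=0x90 r4=0xae  N=0 Z=0
after  5: r0=0x3e r1=0x0c r2=0x39 r3=0x90 r4=0x10  N=0 Z=0
after  6: r0=0x3e r1=0x0c r2=0x3f r3=0x90 r4=0x10  N=0 Z=0
after  7: r0=0x3e r1=0x0c r2=0xa0 r3=0x90 r4=0x10  N=1 Z=0
after  8: r0=0x3e r1=0x0c r2=0xae r3=0x90 r4=0x10  N=1 Z=0
after  9: r0=0x32 r1=0x0c r2=0xae r3=0x90 r4=0x10  N=0 Z=0
after 10: r0=0xe2 r1=0x0c r2=0xae r3=0x90 r4=0x10  N=1 Z=0
after 11: r0=0xe2 r1=0x0c r2=0xae r3=0x52 r4=0x10  N=0 Z=0
-- IRQ taken; context saved, return-PC = 12 --

K = 11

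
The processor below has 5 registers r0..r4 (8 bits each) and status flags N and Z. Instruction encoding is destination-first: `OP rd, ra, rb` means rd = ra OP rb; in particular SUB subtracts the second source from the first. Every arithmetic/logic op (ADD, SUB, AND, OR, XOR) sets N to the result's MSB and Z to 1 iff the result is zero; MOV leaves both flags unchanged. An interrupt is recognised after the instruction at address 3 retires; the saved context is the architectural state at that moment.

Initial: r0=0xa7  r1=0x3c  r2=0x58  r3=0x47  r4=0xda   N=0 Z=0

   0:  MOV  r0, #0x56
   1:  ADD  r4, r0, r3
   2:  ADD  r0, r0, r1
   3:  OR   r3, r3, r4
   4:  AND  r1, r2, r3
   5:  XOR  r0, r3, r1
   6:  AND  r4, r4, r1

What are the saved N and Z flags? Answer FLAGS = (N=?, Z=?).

FLAGS = (N=1, Z=0)

after  0: r0=0x56 r1=0x3c r2=0x58 r3=0x47 r4=0xda  N=0 Z=0
after  1: r0=0x56 r1=0x3c r2=0x58 r3=0x47 r4=0x9d  N=1 Z=0
after  2: r0=0x92 r1=0x3c r2=0x58 r3=0x47 r4=0x9d  N=1 Z=0
after  3: r0=0x92 r1=0x3c r2=0x58 r3=0xdf r4=0x9d  N=1 Z=0
-- IRQ taken; context saved, return-PC = 4 --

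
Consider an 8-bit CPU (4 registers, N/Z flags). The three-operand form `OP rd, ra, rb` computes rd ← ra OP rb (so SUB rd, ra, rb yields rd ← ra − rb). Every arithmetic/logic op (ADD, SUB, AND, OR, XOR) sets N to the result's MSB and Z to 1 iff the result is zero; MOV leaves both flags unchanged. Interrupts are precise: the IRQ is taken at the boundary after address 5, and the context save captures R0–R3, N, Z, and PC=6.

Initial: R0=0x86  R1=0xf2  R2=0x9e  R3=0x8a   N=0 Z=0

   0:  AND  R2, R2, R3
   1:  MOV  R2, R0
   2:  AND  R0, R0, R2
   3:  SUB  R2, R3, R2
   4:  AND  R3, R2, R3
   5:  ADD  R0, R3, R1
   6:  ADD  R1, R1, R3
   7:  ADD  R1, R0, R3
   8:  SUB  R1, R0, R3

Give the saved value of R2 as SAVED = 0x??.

after  0: R0=0x86 R1=0xf2 R2=0x8a R3=0x8a  N=1 Z=0
after  1: R0=0x86 R1=0xf2 R2=0x86 R3=0x8a  N=1 Z=0
after  2: R0=0x86 R1=0xf2 R2=0x86 R3=0x8a  N=1 Z=0
after  3: R0=0x86 R1=0xf2 R2=0x04 R3=0x8a  N=0 Z=0
after  4: R0=0x86 R1=0xf2 R2=0x04 R3=0x00  N=0 Z=1
after  5: R0=0xf2 R1=0xf2 R2=0x04 R3=0x00  N=1 Z=0
-- IRQ taken; context saved, return-PC = 6 --

SAVED = 0x04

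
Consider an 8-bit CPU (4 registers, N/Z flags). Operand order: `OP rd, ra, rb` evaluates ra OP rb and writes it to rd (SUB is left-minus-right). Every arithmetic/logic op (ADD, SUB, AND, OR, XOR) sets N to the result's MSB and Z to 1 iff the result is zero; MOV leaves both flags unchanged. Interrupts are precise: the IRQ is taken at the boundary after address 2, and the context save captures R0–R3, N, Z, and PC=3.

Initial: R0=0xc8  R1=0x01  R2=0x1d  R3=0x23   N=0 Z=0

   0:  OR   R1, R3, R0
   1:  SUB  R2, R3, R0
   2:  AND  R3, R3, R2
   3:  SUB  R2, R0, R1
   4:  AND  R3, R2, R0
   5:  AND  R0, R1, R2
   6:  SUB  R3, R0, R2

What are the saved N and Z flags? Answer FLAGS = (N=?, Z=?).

FLAGS = (N=0, Z=0)

after  0: R0=0xc8 R1=0xeb R2=0x1d R3=0x23  N=1 Z=0
after  1: R0=0xc8 R1=0xeb R2=0x5b R3=0x23  N=0 Z=0
after  2: R0=0xc8 R1=0xeb R2=0x5b R3=0x03  N=0 Z=0
-- IRQ taken; context saved, return-PC = 3 --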